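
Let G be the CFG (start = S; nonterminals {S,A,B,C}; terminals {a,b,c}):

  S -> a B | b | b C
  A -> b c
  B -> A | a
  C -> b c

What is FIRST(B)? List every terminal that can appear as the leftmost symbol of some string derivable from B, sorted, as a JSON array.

FIRST iteration:
iter 1:
  A via A→b c: +{b}
  B via B→A: +{b}
  B via B→a: +{a}
  C via C→b c: +{b}
  S via S→a B: +{a}
  S via S→b: +{b}
  FIRST(S)={a,b}  FIRST(A)={b}  FIRST(B)={a,b}  FIRST(C)={b}
iter 2: done
  FIRST(S)={a,b}  FIRST(A)={b}  FIRST(B)={a,b}  FIRST(C)={b}

FIRST(B) = ["a", "b"]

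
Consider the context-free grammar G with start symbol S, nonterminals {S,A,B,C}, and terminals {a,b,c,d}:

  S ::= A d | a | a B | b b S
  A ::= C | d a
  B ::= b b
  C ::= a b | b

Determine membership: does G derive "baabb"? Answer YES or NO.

CNF form of G:
  S -> A T2 | T0 B | T1 X3 | a
  A -> T0 T1 | T2 T0 | b
  B -> T1 T1
  C -> T0 T1 | b
  T0 -> a
  T1 -> b
  T2 -> d
  X3 -> T1 S

CYK table (by increasing span):
  cell(0,0) b: {A,C,T1}  orig:{A,C}
  cell(1,1) a: {S,T0}  orig:{S}
  cell(2,2) a: {S,T0}  orig:{S}
  cell(3,3) b: {A,C,T1}  orig:{A,C}
  cell(4,4) b: {A,C,T1}  orig:{A,C}
  cell(0,1) ba: {X3}  orig:{}
  cell(1,2) aa: ∅
  cell(2,3) ab: {A,C}
  cell(3,4) bb: {B}
  cell(0,2) baa: ∅
  cell(1,3) aab: ∅
  cell(2,4) abb: {S}
  cell(0,3) baab: ∅
  cell(1,4) aabb: ∅
  cell(0,4) baabb: ∅

S ∉ T[0,4] ⇒ NO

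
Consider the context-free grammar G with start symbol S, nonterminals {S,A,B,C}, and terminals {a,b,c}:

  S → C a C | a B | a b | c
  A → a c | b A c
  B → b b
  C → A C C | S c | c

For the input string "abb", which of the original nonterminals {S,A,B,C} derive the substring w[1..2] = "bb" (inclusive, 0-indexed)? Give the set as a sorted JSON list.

CNF form of G:
  S -> C X5 | T0 B | T0 T2 | c
  A -> T0 T1 | T2 X3
  B -> T2 T2
  C -> A X4 | S T1 | c
  T0 -> a
  T1 -> c
  T2 -> b
  X3 -> A T1
  X4 -> C C
  X5 -> T0 C

Fill CYK table bottom-up (cells [i..j] with 1 ≤ i ≤ j ≤ 2 only):
  [1..1]={T2}  "b"  orig:{}
  [2..2]={T2}  "b"  orig:{}
  [1..2]={B}  "bb"

Original NTs in T[1,2] deriving "bb": ["B"]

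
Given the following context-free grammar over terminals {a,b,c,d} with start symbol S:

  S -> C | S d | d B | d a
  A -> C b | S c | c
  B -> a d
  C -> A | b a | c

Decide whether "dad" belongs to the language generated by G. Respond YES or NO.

Convert to CNF:
  S -> C T0 | S T1 | S T3 | T0 T2 | T3 B | T3 T2 | c
  A -> C T0 | S T1 | c
  B -> T2 T3
  C -> C T0 | S T1 | T0 T2 | c
  T0 -> b
  T1 -> c
  T2 -> a
  T3 -> d

CYK table (by increasing span):
  cell(0,0) d: {T3}  orig:{}
  cell(1,1) a: {T2}  orig:{}
  cell(2,2) d: {T3}  orig:{}
  cell(0,1) da: {S}
  cell(1,2) ad: {B}
  cell(0,2) dad: {S}

S ∈ T[0,2] ⇒ YES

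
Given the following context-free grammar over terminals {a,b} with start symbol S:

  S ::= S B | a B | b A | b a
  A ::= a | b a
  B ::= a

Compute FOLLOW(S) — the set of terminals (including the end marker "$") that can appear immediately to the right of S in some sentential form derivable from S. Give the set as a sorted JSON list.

FIRST iteration:
[1]
  A via A→a: +{a}
  A via A→b a: +{b}
  B via B→a: +{a}
  S via S→a B: +{a}
  S via S→b A: +{b}
  S: {a,b}  A: {a,b}  B: {a}
[2] (stable)
  S: {a,b}  A: {a,b}  B: {a}

Compute FOLLOW by fixpoint:
seed FOLLOW(S) with $
[1]
  S→S B: FOLLOW(S) ⊇ FIRST(B) = {a}; new: +{a}
  S→S B: FOLLOW(B) ⊇ FOLLOW(S) ⊇ {$,a}; new: +{$,a}
  S→b A: FOLLOW(A) ⊇ FOLLOW(S) ⊇ {$,a}; new: +{$,a}
  S: {$,a}  A: {$,a}  B: {$,a}
[2] — fixpoint
  S: {$,a}  A: {$,a}  B: {$,a}

FOLLOW(S) = ["$", "a"]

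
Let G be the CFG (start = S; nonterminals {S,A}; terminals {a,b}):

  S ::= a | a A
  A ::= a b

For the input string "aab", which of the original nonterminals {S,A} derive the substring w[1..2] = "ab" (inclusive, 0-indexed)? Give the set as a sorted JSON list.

CNF form of G:
  S -> T0 A | a
  A -> T0 T1
  T0 -> a
  T1 -> b

CYK table (by increasing span) — only the sub-triangle for w[1..2]:
  [1..1]={S,T0}  "a"  orig:{S}
  [2..2]={T1}  "b"  orig:{}
  [1..2]={A}  "ab"

Original NTs in T[1,2] deriving "ab": ["A"]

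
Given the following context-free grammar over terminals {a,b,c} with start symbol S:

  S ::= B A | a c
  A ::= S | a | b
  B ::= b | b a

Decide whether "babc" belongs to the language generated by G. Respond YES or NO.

CNF form of G:
  S -> B A | T0 T1
  A -> B A | T0 T1 | a | b
  B -> T2 T0 | b
  T0 -> a
  T1 -> c
  T2 -> b

Fill CYK table bottom-up:
  cell(0,0) b: {A,B,T2}  orig:{A,B}
  cell(1,1) a: {A,T0}  orig:{A}
  cell(2,2) b: {A,B,T2}  orig:{A,B}
  cell(3,3) c: {T1}  orig:{}
  cell(0,1) ba: {A,B,S}
  cell(1,2) ab: ∅
  cell(2,3) bc: ∅
  cell(0,2) bab: {A,S}
  cell(1,3) abc: ∅
  cell(0,3) babc: ∅

S ∉ T[0,3] ⇒ NO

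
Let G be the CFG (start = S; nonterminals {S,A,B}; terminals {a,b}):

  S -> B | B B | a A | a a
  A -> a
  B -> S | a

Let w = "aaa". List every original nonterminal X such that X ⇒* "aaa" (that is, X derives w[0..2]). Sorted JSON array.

Convert to CNF:
  S -> B B | T0 A | T0 T0 | a
  A -> a
  B -> B B | T0 A | T0 T0 | a
  T0 -> a

CYK fill, restricted to cells inside w[0..2]:
  T[0,0] 'a' = {A,B,S,T0}  orig:{A,B,S}
  T[1,1] 'a' = {A,B,S,T0}  orig:{A,B,S}
  T[2,2] 'a' = {A,B,S,T0}  orig:{A,B,S}
  T[0,1] 'aa' = {B,S}
  T[1,2] 'aa' = {B,S}
  T[0,2] 'aaa' = {B,S}

Original NTs in T[0,2] deriving "aaa": ["B", "S"]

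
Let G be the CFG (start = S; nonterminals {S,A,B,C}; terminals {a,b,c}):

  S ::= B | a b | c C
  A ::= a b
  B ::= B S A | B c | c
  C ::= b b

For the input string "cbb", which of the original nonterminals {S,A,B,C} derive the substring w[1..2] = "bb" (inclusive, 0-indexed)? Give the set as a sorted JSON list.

Convert to CNF:
  S -> B T2 | B X4 | T0 T1 | T2 C | c
  A -> T0 T1
  B -> B T2 | B X3 | c
  C -> T1 T1
  T0 -> a
  T1 -> b
  T2 -> c
  X3 -> S A
  X4 -> S A

Fill CYK table bottom-up, restricted to cells inside w[1..2]:
  cell(1,1) b: {T1}  orig:{}
  cell(2,2) b: {T1}  orig:{}
  cell(1,2) bb: {C}

Original NTs in T[1,2] deriving "bb": ["C"]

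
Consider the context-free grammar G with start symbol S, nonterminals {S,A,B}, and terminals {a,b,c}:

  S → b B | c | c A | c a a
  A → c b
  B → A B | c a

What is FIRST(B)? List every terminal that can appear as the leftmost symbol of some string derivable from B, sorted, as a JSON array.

Compute FIRST by fixpoint:
round 1:
  A via A→c b: +{c}
  B via B→A B: +{c}
  S via S→b B: +{b}
  S via S→c: +{c}
  FIRST[S]={b,c}  FIRST[A]={c}  FIRST[B]={c}
round 2: (no change)
  FIRST[S]={b,c}  FIRST[A]={c}  FIRST[B]={c}

FIRST(B) = ["c"]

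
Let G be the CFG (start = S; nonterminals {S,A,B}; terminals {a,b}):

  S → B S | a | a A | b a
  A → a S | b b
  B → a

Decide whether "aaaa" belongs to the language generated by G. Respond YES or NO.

Convert to CNF:
  S -> B S | T0 A | T1 T0 | a
  A -> T0 S | T1 T1
  B -> a
  T0 -> a
  T1 -> b

CYK table (by increasing span):
  [0..0]={B,S,T0}  "a"  orig:{B,S}
  [1..1]={B,S,T0}  "a"  orig:{B,S}
  [2..2]={B,S,T0}  "a"  orig:{B,S}
  [3..3]={B,S,T0}  "a"  orig:{B,S}
  [0..1]={A,S}  "aa"
  [1..2]={A,S}  "aa"
  [2..3]={A,S}  "aa"
  [0..2]={A,S}  "aaa"
  [1..3]={A,S}  "aaa"
  [0..3]={A,S}  "aaaa"

S ∈ T[0,3] ⇒ YES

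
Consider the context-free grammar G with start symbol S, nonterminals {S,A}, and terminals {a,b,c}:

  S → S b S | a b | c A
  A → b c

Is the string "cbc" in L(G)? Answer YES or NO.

CNF form of G:
  S -> S X3 | T1 A | T2 T0
  A -> T0 T1
  T0 -> b
  T1 -> c
  T2 -> a
  X3 -> T0 S

CYK table (by increasing span):
  [0..0]={T1}  "c"  orig:{}
  [1..1]={T0}  "b"  orig:{}
  [2..2]={T1}  "c"  orig:{}
  [0..1]=∅  "cb"
  [1..2]={A}  "bc"
  [0..2]={S}  "cbc"

S ∈ T[0,2] ⇒ YES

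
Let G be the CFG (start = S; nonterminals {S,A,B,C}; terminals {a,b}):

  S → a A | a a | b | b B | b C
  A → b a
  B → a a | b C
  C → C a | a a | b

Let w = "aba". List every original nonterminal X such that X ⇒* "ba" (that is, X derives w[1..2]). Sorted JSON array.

Convert to CNF:
  S -> T0 B | T0 C | T1 A | T1 T1 | b
  A -> T0 T1
  B -> T0 C | T1 T1
  C -> C T1 | T1 T1 | b
  T0 -> b
  T1 -> a

Fill CYK table bottom-up (cells [i..j] with 1 ≤ i ≤ j ≤ 2 only):
  cell(1,1) b: {C,S,T0}  orig:{C,S}
  cell(2,2) a: {T1}  orig:{}
  cell(1,2) ba: {A,C}

Original NTs in T[1,2] deriving "ba": ["A", "C"]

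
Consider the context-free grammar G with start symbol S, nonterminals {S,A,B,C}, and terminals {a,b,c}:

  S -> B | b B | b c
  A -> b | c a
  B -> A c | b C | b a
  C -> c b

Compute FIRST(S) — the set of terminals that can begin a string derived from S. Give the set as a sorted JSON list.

FIRST sets, iterate to fixpoint:
pass 1:
  A via A→b: +{b}
  A via A→c a: +{c}
  B via B→A c: +{b,c}
  C via C→c b: +{c}
  S via S→B: +{b,c}
  FIRST(S)={b,c}  FIRST(A)={b,c}  FIRST(B)={b,c}  FIRST(C)={c}
pass 2: (stable)
  FIRST(S)={b,c}  FIRST(A)={b,c}  FIRST(B)={b,c}  FIRST(C)={c}

FIRST(S) = ["b", "c"]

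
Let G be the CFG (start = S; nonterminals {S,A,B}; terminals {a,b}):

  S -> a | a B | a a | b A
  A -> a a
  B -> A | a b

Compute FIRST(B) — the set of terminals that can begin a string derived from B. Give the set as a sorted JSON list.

FIRST iteration:
iter 1:
  A via A→a a: +{a}
  B via B→A: +{a}
  S via S→a: +{a}
  S via S→b A: +{b}
  S: {a,b}  A: {a}  B: {a}
iter 2: (stable)
  S: {a,b}  A: {a}  B: {a}

FIRST(B) = ["a"]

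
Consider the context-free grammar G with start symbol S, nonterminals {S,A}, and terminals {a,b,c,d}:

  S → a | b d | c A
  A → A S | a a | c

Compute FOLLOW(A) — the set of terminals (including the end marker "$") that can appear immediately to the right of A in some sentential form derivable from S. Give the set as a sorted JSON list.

Compute FIRST by fixpoint:
iter 1:
  A via A→a a: +{a}
  A via A→c: +{c}
  S via S→a: +{a}
  S via S→b d: +{b}
  S via S→c A: +{c}
  FIRST[S]={a,b,c}  FIRST[A]={a,c}
iter 2: done
  FIRST[S]={a,b,c}  FIRST[A]={a,c}

FOLLOW iteration:
FOLLOW(S) := {$}
iter 1:
  A→A S: FOLLOW(A) ⊇ FIRST(S) = {a,b,c}; new: +{a,b,c}
  A→A S: FOLLOW(S) ⊇ FOLLOW(A) ⊇ {a,b,c}; new: +{a,b,c}
  S→c A: FOLLOW(A) ⊇ FOLLOW(S) ⊇ {$,a,b,c}; new: +{$}
  FOLLOW[S]={$,a,b,c}  FOLLOW[A]={$,a,b,c}
iter 2: — fixpoint
  FOLLOW[S]={$,a,b,c}  FOLLOW[A]={$,a,b,c}

FOLLOW(A) = ["$", "a", "b", "c"]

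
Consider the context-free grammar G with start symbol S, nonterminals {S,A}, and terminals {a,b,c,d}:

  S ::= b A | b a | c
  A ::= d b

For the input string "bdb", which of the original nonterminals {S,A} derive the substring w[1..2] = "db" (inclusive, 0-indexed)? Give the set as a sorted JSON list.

Convert to CNF:
  S -> T1 A | T1 T2 | c
  A -> T0 T1
  T0 -> d
  T1 -> b
  T2 -> a

CYK table (by increasing span) (cells [i..j] with 1 ≤ i ≤ j ≤ 2 only):
  T[1,1] 'd' = {T0}  orig:{}
  T[2,2] 'b' = {T1}  orig:{}
  T[1,2] 'db' = {A}

Original NTs in T[1,2] deriving "db": ["A"]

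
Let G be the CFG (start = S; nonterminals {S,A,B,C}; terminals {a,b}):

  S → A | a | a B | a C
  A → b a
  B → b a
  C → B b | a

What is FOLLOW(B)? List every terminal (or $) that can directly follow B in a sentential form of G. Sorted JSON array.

Compute FIRST by fixpoint:
iter 1:
  A via A→b a: +{b}
  B via B→b a: +{b}
  C via C→B b: +{b}
  C via C→a: +{a}
  S via S→A: +{b}
  S via S→a: +{a}
  S: {a,b}  A: {b}  B: {b}  C: {a,b}
iter 2: done
  S: {a,b}  A: {b}  B: {b}  C: {a,b}

FOLLOW sets:
FOLLOW(S) := {$}
iter 1:
  C→B b: FOLLOW(B) ⊇ FIRST(b) = {b}; new: +{b}
  S→A: FOLLOW(A) ⊇ FOLLOW(S) ⊇ {$}; new: +{$}
  S→a B: FOLLOW(B) ⊇ FOLLOW(S) ⊇ {$}; new: +{$}
  S→a C: FOLLOW(C) ⊇ FOLLOW(S) ⊇ {$}; new: +{$}
  S: {$}  A: {$}  B: {$,b}  C: {$}
iter 2: (stable)
  S: {$}  A: {$}  B: {$,b}  C: {$}

FOLLOW(B) = ["$", "b"]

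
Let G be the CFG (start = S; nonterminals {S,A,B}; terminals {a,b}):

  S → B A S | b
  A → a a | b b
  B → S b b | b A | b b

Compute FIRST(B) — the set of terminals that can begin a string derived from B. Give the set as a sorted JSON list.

FIRST sets, iterate to fixpoint:
round 1:
  A via A→a a: +{a}
  A via A→b b: +{b}
  B via B→b A: +{b}
  S via S→B A S: +{b}
  FIRST(S)={b}  FIRST(A)={a,b}  FIRST(B)={b}
round 2: (stable)
  FIRST(S)={b}  FIRST(A)={a,b}  FIRST(B)={b}

FIRST(B) = ["b"]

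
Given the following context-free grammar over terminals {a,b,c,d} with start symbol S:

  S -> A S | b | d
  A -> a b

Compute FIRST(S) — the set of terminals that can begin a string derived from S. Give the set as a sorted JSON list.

Compute FIRST by fixpoint:
[1]
  A via A→a b: +{a}
  S via S→A S: +{a}
  S via S→b: +{b}
  S via S→d: +{d}
  FIRST[S]={a,b,d}  FIRST[A]={a}
[2] — fixpoint
  FIRST[S]={a,b,d}  FIRST[A]={a}

FIRST(S) = ["a", "b", "d"]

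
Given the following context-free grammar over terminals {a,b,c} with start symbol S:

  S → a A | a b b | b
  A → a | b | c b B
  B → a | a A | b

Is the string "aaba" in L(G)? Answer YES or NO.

Convert to CNF:
  S -> T2 A | T2 X4 | b
  A -> T0 X3 | a | b
  B -> T2 A | a | b
  T0 -> c
  T1 -> b
  T2 -> a
  X3 -> T1 B
  X4 -> T1 T1

Fill CYK table bottom-up:
  cell(0,0) a: {A,B,T2}  orig:{A,B}
  cell(1,1) a: {A,B,T2}  orig:{A,B}
  cell(2,2) b: {A,B,S,T1}  orig:{A,B,S}
  cell(3,3) a: {A,B,T2}  orig:{A,B}
  cell(0,1) aa: {B,S}
  cell(1,2) ab: {B,S}
  cell(2,3) ba: {X3}  orig:{}
  cell(0,2) aab: ∅
  cell(1,3) aba: ∅
  cell(0,3) aaba: ∅

S ∉ T[0,3] ⇒ NO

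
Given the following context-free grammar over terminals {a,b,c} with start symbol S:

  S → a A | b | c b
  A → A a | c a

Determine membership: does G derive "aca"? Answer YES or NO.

CNF form of G:
  S -> T0 A | T1 T2 | b
  A -> A T0 | T1 T0
  T0 -> a
  T1 -> c
  T2 -> b

Fill CYK table bottom-up:
  [0..0]={T0}  "a"  orig:{}
  [1..1]={T1}  "c"  orig:{}
  [2..2]={T0}  "a"  orig:{}
  [0..1]=∅  "ac"
  [1..2]={A}  "ca"
  [0..2]={S}  "aca"

S ∈ T[0,2] ⇒ YES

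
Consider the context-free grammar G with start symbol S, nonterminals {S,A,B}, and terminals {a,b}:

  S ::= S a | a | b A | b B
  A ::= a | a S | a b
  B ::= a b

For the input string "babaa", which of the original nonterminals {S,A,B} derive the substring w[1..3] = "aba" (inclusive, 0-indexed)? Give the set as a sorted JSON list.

Convert to CNF:
  S -> S T0 | T1 A | T1 B | a
  A -> T0 S | T0 T1 | a
  B -> T0 T1
  T0 -> a
  T1 -> b

CYK table (by increasing span) — only the sub-triangle for w[1..3]:
  [1..1]={A,S,T0}  "a"  orig:{A,S}
  [2..2]={T1}  "b"  orig:{}
  [3..3]={A,S,T0}  "a"  orig:{A,S}
  [1..2]={A,B}  "ab"
  [2..3]={S}  "ba"
  [1..3]={A}  "aba"

Original NTs in T[1,3] deriving "aba": ["A"]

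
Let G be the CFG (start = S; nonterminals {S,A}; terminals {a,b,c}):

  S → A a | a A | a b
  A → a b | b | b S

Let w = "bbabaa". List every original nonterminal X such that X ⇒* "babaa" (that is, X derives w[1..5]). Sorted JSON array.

Convert to CNF:
  S -> A T0 | T0 A | T0 T1
  A -> T0 T1 | T1 S | b
  T0 -> a
  T1 -> b

CYK fill — only the sub-triangle for w[1..5]:
  [1..1]={A,T1}  "b"  orig:{A}
  [2..2]={T0}  "a"  orig:{}
  [3..3]={A,T1}  "b"  orig:{A}
  [4..4]={T0}  "a"  orig:{}
  [5..5]={T0}  "a"  orig:{}
  [1..2]={S}  "ba"
  [2..3]={A,S}  "ab"
  [3..4]={S}  "ba"
  [4..5]=∅  "aa"
  [1..3]={A}  "bab"
  [2..4]={S}  "aba"
  [3..5]=∅  "baa"
  [1..4]={A,S}  "baba"
  [2..5]=∅  "abaa"
  [1..5]={S}  "babaa"

Original NTs in T[1,5] deriving "babaa": ["S"]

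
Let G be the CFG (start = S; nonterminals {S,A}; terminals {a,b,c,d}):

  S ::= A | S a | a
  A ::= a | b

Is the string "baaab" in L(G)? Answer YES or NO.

Convert to CNF:
  S -> S T0 | a | b
  A -> a | b
  T0 -> a

CYK table (by increasing span):
  cell(0,0) b: {A,S}
  cell(1,1) a: {A,S,T0}  orig:{A,S}
  cell(2,2) a: {A,S,T0}  orig:{A,S}
  cell(3,3) a: {A,S,T0}  orig:{A,S}
  cell(4,4) b: {A,S}
  cell(0,1) ba: {S}
  cell(1,2) aa: {S}
  cell(2,3) aa: {S}
  cell(3,4) ab: ∅
  cell(0,2) baa: {S}
  cell(1,3) aaa: {S}
  cell(2,4) aab: ∅
  cell(0,3) baaa: {S}
  cell(1,4) aaab: ∅
  cell(0,4) baaab: ∅

S ∉ T[0,4] ⇒ NO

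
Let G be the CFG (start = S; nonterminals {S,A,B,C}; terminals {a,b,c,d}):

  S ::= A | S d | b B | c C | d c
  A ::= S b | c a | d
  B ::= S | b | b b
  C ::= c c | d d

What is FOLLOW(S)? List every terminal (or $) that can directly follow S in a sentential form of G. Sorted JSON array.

Compute FIRST by fixpoint:
[1]
  A via A→c a: +{c}
  A via A→d: +{d}
  B via B→b: +{b}
  C via C→c c: +{c}
  C via C→d d: +{d}
  S via S→A: +{c,d}
  S via S→b B: +{b}
  FIRST[S]={b,c,d}  FIRST[A]={c,d}  FIRST[B]={b}  FIRST[C]={c,d}
[2]
  A via A→S b: +{b}
  B via B→S: +{c,d}
  FIRST[S]={b,c,d}  FIRST[A]={b,c,d}  FIRST[B]={b,c,d}  FIRST[C]={c,d}
[3] (no change)
  FIRST[S]={b,c,d}  FIRST[A]={b,c,d}  FIRST[B]={b,c,d}  FIRST[C]={c,d}

FOLLOW iteration:
seed FOLLOW(S) with $
iter 1:
  A→S b: FOLLOW(S) ⊇ FIRST(b) = {b}; new: +{b}
  S→A: FOLLOW(A) ⊇ FOLLOW(S) ⊇ {$,b}; new: +{$,b}
  S→S d: FOLLOW(S) ⊇ FIRST(d) = {d}; new: +{d}
  S→b B: FOLLOW(B) ⊇ FOLLOW(S) ⊇ {$,b,d}; new: +{$,b,d}
  S→c C: FOLLOW(C) ⊇ FOLLOW(S) ⊇ {$,b,d}; new: +{$,b,d}
  FOLLOW(S)={$,b,d}  FOLLOW(A)={$,b}  FOLLOW(B)={$,b,d}  FOLLOW(C)={$,b,d}
iter 2:
  S→A: FOLLOW(A) ⊇ FOLLOW(S) ⊇ {$,b,d}; new: +{d}
  FOLLOW(S)={$,b,d}  FOLLOW(A)={$,b,d}  FOLLOW(B)={$,b,d}  FOLLOW(C)={$,b,d}
iter 3: (stable)
  FOLLOW(S)={$,b,d}  FOLLOW(A)={$,b,d}  FOLLOW(B)={$,b,d}  FOLLOW(C)={$,b,d}

FOLLOW(S) = ["$", "b", "d"]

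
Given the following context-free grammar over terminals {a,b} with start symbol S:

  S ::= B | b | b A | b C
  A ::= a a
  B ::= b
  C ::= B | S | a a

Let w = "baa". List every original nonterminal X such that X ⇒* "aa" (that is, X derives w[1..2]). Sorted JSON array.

Convert to CNF:
  S -> T1 A | T1 C | b
  A -> T0 T0
  B -> b
  C -> T0 T0 | T1 A | T1 C | b
  T0 -> a
  T1 -> b

Fill CYK table bottom-up — only the sub-triangle for w[1..2]:
  T[1,1] 'a' = {T0}  orig:{}
  T[2,2] 'a' = {T0}  orig:{}
  T[1,2] 'aa' = {A,C}

Original NTs in T[1,2] deriving "aa": ["A", "C"]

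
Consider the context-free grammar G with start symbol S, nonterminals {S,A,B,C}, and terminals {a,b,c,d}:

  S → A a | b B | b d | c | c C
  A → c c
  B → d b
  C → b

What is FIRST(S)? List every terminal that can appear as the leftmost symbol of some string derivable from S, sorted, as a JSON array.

FIRST iteration:
iter 1:
  A via A→c c: +{c}
  B via B→d b: +{d}
  C via C→b: +{b}
  S via S→A a: +{c}
  S via S→b B: +{b}
  FIRST(S)={b,c}  FIRST(A)={c}  FIRST(B)={d}  FIRST(C)={b}
iter 2: done
  FIRST(S)={b,c}  FIRST(A)={c}  FIRST(B)={d}  FIRST(C)={b}

FIRST(S) = ["b", "c"]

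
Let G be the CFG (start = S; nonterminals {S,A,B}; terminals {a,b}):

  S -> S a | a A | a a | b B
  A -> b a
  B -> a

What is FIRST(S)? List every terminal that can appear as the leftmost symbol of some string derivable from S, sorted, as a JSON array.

Compute FIRST by fixpoint:
[1]
  A via A→b a: +{b}
  B via B→a: +{a}
  S via S→a A: +{a}
  S via S→b B: +{b}
  FIRST(S)={a,b}  FIRST(A)={b}  FIRST(B)={a}
[2] (stable)
  FIRST(S)={a,b}  FIRST(A)={b}  FIRST(B)={a}

FIRST(S) = ["a", "b"]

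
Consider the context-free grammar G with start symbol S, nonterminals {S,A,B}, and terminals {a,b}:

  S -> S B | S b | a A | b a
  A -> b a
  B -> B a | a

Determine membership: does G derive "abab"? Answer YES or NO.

Convert to CNF:
  S -> S B | S T0 | T0 T1 | T1 A
  A -> T0 T1
  B -> B T1 | a
  T0 -> b
  T1 -> a

CYK fill:
  T[0,0] 'a' = {B,T1}  orig:{B}
  T[1,1] 'b' = {T0}  orig:{}
  T[2,2] 'a' = {B,T1}  orig:{B}
  T[3,3] 'b' = {T0}  orig:{}
  T[0,1] 'ab' = ∅
  T[1,2] 'ba' = {A,S}
  T[2,3] 'ab' = ∅
  T[0,2] 'aba' = {S}
  T[1,3] 'bab' = {S}
  T[0,3] 'abab' = {S}

S ∈ T[0,3] ⇒ YES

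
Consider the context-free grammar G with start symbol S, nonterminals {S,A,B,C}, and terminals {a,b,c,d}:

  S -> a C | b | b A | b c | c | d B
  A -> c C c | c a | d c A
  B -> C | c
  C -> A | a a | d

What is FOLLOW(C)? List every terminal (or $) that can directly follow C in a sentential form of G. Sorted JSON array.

FIRST sets, iterate to fixpoint:
iter 1:
  A via A→c C c: +{c}
  A via A→d c A: +{d}
  B via B→c: +{c}
  C via C→A: +{c,d}
  C via C→a a: +{a}
  S via S→a C: +{a}
  S via S→b: +{b}
  S via S→c: +{c}
  S via S→d B: +{d}
  S: {a,b,c,d}  A: {c,d}  B: {c}  C: {a,c,d}
iter 2:
  B via B→C: +{a,d}
  S: {a,b,c,d}  A: {c,d}  B: {a,c,d}  C: {a,c,d}
iter 3: — fixpoint
  S: {a,b,c,d}  A: {c,d}  B: {a,c,d}  C: {a,c,d}

FOLLOW iteration:
seed FOLLOW(S) with $
[1]
  A→c C c: FOLLOW(C) ⊇ FIRST(c) = {c}; new: +{c}
  C→A: FOLLOW(A) ⊇ FOLLOW(C) ⊇ {c}; new: +{c}
  S→a C: FOLLOW(C) ⊇ FOLLOW(S) ⊇ {$}; new: +{$}
  S→b A: FOLLOW(A) ⊇ FOLLOW(S) ⊇ {$}; new: +{$}
  S→d B: FOLLOW(B) ⊇ FOLLOW(S) ⊇ {$}; new: +{$}
  S: {$}  A: {$,c}  B: {$}  C: {$,c}
[2] — fixpoint
  S: {$}  A: {$,c}  B: {$}  C: {$,c}

FOLLOW(C) = ["$", "c"]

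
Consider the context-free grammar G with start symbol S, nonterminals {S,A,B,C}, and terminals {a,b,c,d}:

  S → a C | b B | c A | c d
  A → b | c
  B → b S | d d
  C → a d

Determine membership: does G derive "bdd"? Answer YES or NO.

Convert to CNF:
  S -> T0 B | T2 C | T3 A | T3 T1
  A -> b | c
  B -> T0 S | T1 T1
  C -> T2 T1
  T0 -> b
  T1 -> d
  T2 -> a
  T3 -> c

Fill CYK table bottom-up:
  [0..0]={A,T0}  "b"  orig:{A}
  [1..1]={T1}  "d"  orig:{}
  [2..2]={T1}  "d"  orig:{}
  [0..1]=∅  "bd"
  [1..2]={B}  "dd"
  [0..2]={S}  "bdd"

S ∈ T[0,2] ⇒ YES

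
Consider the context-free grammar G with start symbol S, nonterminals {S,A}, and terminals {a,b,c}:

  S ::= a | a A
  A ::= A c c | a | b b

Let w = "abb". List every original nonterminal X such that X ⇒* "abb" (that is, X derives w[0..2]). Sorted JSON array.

Convert to CNF:
  S -> T2 A | a
  A -> A X3 | T1 T1 | a
  T0 -> c
  T1 -> b
  T2 -> a
  X3 -> T0 T0

CYK table (by increasing span), restricted to cells inside w[0..2]:
  cell(0,0) a: {A,S,T2}  orig:{A,S}
  cell(1,1) b: {T1}  orig:{}
  cell(2,2) b: {T1}  orig:{}
  cell(0,1) ab: ∅
  cell(1,2) bb: {A}
  cell(0,2) abb: {S}

Original NTs in T[0,2] deriving "abb": ["S"]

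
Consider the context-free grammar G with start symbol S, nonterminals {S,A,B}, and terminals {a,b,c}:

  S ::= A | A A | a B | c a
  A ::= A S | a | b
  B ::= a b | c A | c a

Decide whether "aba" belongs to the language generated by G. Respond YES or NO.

Convert to CNF:
  S -> A A | A S | T0 B | T2 T0 | a | b
  A -> A S | a | b
  B -> T0 T1 | T2 A | T2 T0
  T0 -> a
  T1 -> b
  T2 -> c

Fill CYK table bottom-up:
  T[0,0] 'a' = {A,S,T0}  orig:{A,S}
  T[1,1] 'b' = {A,S,T1}  orig:{A,S}
  T[2,2] 'a' = {A,S,T0}  orig:{A,S}
  T[0,1] 'ab' = {A,B,S}
  T[1,2] 'ba' = {A,S}
  T[0,2] 'aba' = {A,S}

S ∈ T[0,2] ⇒ YES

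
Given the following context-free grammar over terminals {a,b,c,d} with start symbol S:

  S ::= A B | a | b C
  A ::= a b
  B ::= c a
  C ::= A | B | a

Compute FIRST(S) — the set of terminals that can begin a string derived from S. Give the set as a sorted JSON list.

FIRST iteration:
round 1:
  A via A→a b: +{a}
  B via B→c a: +{c}
  C via C→A: +{a}
  C via C→B: +{c}
  S via S→A B: +{a}
  S via S→b C: +{b}
  S: {a,b}  A: {a}  B: {c}  C: {a,c}
round 2: — fixpoint
  S: {a,b}  A: {a}  B: {c}  C: {a,c}

FIRST(S) = ["a", "b"]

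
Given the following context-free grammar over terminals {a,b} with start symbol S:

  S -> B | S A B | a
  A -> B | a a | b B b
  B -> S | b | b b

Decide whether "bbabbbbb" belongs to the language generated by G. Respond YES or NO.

Convert to CNF:
  S -> S X5 | T1 T1 | a | b
  A -> S X2 | T0 T0 | T1 T1 | T1 X3 | a | b
  B -> S X4 | T1 T1 | a | b
  T0 -> a
  T1 -> b
  X2 -> A B
  X3 -> B T1
  X4 -> A B
  X5 -> A B

CYK table (by increasing span):
  T[0,0] 'b' = {A,B,S,T1}  orig:{A,B,S}
  T[1,1] 'b' = {A,B,S,T1}  orig:{A,B,S}
  T[2,2] 'a' = {A,B,S,T0}  orig:{A,B,S}
  T[3,3] 'b' = {A,B,S,T1}  orig:{A,B,S}
  T[4,4] 'b' = {A,B,S,T1}  orig:{A,B,S}
  T[5,5] 'b' = {A,B,S,T1}  orig:{A,B,S}
  T[6,6] 'b' = {A,B,S,T1}  orig:{A,B,S}
  T[7,7] 'b' = {A,B,S,T1}  orig:{A,B,S}
  T[0,1] 'bb' = {A,B,S,X2,X3,X4,X5}  orig:{A,B,S}
  T[1,2] 'ba' = {X2,X4,X5}  orig:{}
  T[2,3] 'ab' = {X2,X3,X4,X5}  orig:{}
  T[3,4] 'bb' = {A,B,S,X2,X3,X4,X5}  orig:{A,B,S}
  T[4,5] 'bb' = {A,B,S,X2,X3,X4,X5}  orig:{A,B,S}
  T[5,6] 'bb' = {A,B,S,X2,X3,X4,X5}  orig:{A,B,S}
  T[6,7] 'bb' = {A,B,S,X2,X3,X4,X5}  orig:{A,B,S}
  T[0,2] 'bba' = {A,B,S,X2,X4,X5}  orig:{A,B,S}
  T[1,3] 'bab' = {A,B,S}
  T[2,4] 'abb' = {A,B,S,X2,X4,X5}  orig:{A,B,S}
  T[3,5] 'bbb' = {A,B,S,X2,X3,X4,X5}  orig:{A,B,S}
  T[4,6] 'bbb' = {A,B,S,X2,X3,X4,X5}  orig:{A,B,S}
  T[5,7] 'bbb' = {A,B,S,X2,X3,X4,X5}  orig:{A,B,S}
  T[0,3] 'bbab' = {A,B,S,X2,X3,X4,X5}  orig:{A,B,S}
  T[1,4] 'babb' = {A,B,S,X2,X3,X4,X5}  orig:{A,B,S}
  T[2,5] 'abbb' = {A,B,S,X2,X3,X4,X5}  orig:{A,B,S}
  T[3,6] 'bbbb' = {A,B,S,X2,X3,X4,X5}  orig:{A,B,S}
  T[4,7] 'bbbb' = {A,B,S,X2,X3,X4,X5}  orig:{A,B,S}
  T[0,4] 'bbabb' = {A,B,S,X2,X3,X4,X5}  orig:{A,B,S}
  T[1,5] 'babbb' = {A,B,S,X2,X3,X4,X5}  orig:{A,B,S}
  T[2,6] 'abbbb' = {A,B,S,X2,X3,X4,X5}  orig:{A,B,S}
  T[3,7] 'bbbbb' = {A,B,S,X2,X3,X4,X5}  orig:{A,B,S}
  T[0,5] 'bbabbb' = {A,B,S,X2,X3,X4,X5}  orig:{A,B,S}
  T[1,6] 'babbbb' = {A,B,S,X2,X3,X4,X5}  orig:{A,B,S}
  T[2,7] 'abbbbb' = {A,B,S,X2,X3,X4,X5}  orig:{A,B,S}
  T[0,6] 'bbabbbb' = {A,B,S,X2,X3,X4,X5}  orig:{A,B,S}
  T[1,7] 'babbbbb' = {A,B,S,X2,X3,X4,X5}  orig:{A,B,S}
  T[0,7] 'bbabbbbb' = {A,B,S,X2,X3,X4,X5}  orig:{A,B,S}

S ∈ T[0,7] ⇒ YES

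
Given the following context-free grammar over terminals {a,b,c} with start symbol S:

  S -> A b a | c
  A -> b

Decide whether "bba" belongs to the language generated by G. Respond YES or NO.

Convert to CNF:
  S -> A X2 | c
  A -> b
  T0 -> b
  T1 -> a
  X2 -> T0 T1

CYK table (by increasing span):
  cell(0,0) b: {A,T0}  orig:{A}
  cell(1,1) b: {A,T0}  orig:{A}
  cell(2,2) a: {T1}  orig:{}
  cell(0,1) bb: ∅
  cell(1,2) ba: {X2}  orig:{}
  cell(0,2) bba: {S}

S ∈ T[0,2] ⇒ YES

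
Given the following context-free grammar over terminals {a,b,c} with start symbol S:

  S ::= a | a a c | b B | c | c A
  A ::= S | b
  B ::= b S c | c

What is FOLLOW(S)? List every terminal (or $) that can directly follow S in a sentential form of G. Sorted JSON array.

FIRST sets, iterate to fixpoint:
pass 1:
  A via A→b: +{b}
  B via B→b S c: +{b}
  B via B→c: +{c}
  S via S→a: +{a}
  S via S→b B: +{b}
  S via S→c: +{c}
  S: {a,b,c}  A: {b}  B: {b,c}
pass 2:
  A via A→S: +{a,c}
  S: {a,b,c}  A: {a,b,c}  B: {b,c}
pass 3: done
  S: {a,b,c}  A: {a,b,c}  B: {b,c}

FOLLOW iteration:
seed FOLLOW(S) with $
round 1:
  B→b S c: FOLLOW(S) ⊇ FIRST(c) = {c}; new: +{c}
  S→b B: FOLLOW(B) ⊇ FOLLOW(S) ⊇ {$,c}; new: +{$,c}
  S→c A: FOLLOW(A) ⊇ FOLLOW(S) ⊇ {$,c}; new: +{$,c}
  FOLLOW[S]={$,c}  FOLLOW[A]={$,c}  FOLLOW[B]={$,c}
round 2: done
  FOLLOW[S]={$,c}  FOLLOW[A]={$,c}  FOLLOW[B]={$,c}

FOLLOW(S) = ["$", "c"]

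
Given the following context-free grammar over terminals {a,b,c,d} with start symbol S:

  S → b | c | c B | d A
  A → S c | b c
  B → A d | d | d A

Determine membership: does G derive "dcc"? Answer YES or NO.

CNF form of G:
  S -> T0 B | T2 A | b | c
  A -> S T0 | T1 T0
  B -> A T2 | T2 A | d
  T0 -> c
  T1 -> b
  T2 -> d

CYK fill:
  cell(0,0) d: {B,T2}  orig:{B}
  cell(1,1) c: {S,T0}  orig:{S}
  cell(2,2) c: {S,T0}  orig:{S}
  cell(0,1) dc: ∅
  cell(1,2) cc: {A}
  cell(0,2) dcc: {B,S}

S ∈ T[0,2] ⇒ YES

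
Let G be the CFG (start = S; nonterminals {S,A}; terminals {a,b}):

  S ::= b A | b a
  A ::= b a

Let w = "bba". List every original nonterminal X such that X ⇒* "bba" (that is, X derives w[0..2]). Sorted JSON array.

CNF form of G:
  S -> T0 A | T0 T1
  A -> T0 T1
  T0 -> b
  T1 -> a

CYK table (by increasing span) — only the sub-triangle for w[0..2]:
  cell(0,0) b: {T0}  orig:{}
  cell(1,1) b: {T0}  orig:{}
  cell(2,2) a: {T1}  orig:{}
  cell(0,1) bb: ∅
  cell(1,2) ba: {A,S}
  cell(0,2) bba: {S}

Original NTs in T[0,2] deriving "bba": ["S"]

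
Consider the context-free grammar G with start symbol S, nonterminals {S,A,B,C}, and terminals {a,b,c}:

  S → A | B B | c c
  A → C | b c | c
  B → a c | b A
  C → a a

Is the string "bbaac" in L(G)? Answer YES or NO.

CNF form of G:
  S -> B B | T0 T0 | T1 T2 | T2 T2 | c
  A -> T0 T0 | T1 T2 | c
  B -> T0 T2 | T1 A
  C -> T0 T0
  T0 -> a
  T1 -> b
  T2 -> c

CYK fill:
  T[0,0] 'b' = {T1}  orig:{}
  T[1,1] 'b' = {T1}  orig:{}
  T[2,2] 'a' = {T0}  orig:{}
  T[3,3] 'a' = {T0}  orig:{}
  T[4,4] 'c' = {A,S,T2}  orig:{A,S}
  T[0,1] 'bb' = ∅
  T[1,2] 'ba' = ∅
  T[2,3] 'aa' = {A,C,S}
  T[3,4] 'ac' = {B}
  T[0,2] 'bba' = ∅
  T[1,3] 'baa' = {B}
  T[2,4] 'aac' = ∅
  T[0,3] 'bbaa' = ∅
  T[1,4] 'baac' = ∅
  T[0,4] 'bbaac' = ∅

S ∉ T[0,4] ⇒ NO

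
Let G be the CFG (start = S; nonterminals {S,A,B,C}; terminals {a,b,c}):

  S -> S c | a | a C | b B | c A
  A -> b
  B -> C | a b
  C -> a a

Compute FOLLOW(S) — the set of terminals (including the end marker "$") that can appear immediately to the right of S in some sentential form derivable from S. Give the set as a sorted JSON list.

Compute FIRST by fixpoint:
round 1:
  A via A→b: +{b}
  B via B→a b: +{a}
  C via C→a a: +{a}
  S via S→a: +{a}
  S via S→b B: +{b}
  S via S→c A: +{c}
  S: {a,b,c}  A: {b}  B: {a}  C: {a}
round 2: done
  S: {a,b,c}  A: {b}  B: {a}  C: {a}

Compute FOLLOW by fixpoint:
initialize: $ ∈ FOLLOW(S)
[1]
  S→S c: FOLLOW(S) ⊇ FIRST(c) = {c}; new: +{c}
  S→a C: FOLLOW(C) ⊇ FOLLOW(S) ⊇ {$,c}; new: +{$,c}
  S→b B: FOLLOW(B) ⊇ FOLLOW(S) ⊇ {$,c}; new: +{$,c}
  S→c A: FOLLOW(A) ⊇ FOLLOW(S) ⊇ {$,c}; new: +{$,c}
  FOLLOW[S]={$,c}  FOLLOW[A]={$,c}  FOLLOW[B]={$,c}  FOLLOW[C]={$,c}
[2] (no change)
  FOLLOW[S]={$,c}  FOLLOW[A]={$,c}  FOLLOW[B]={$,c}  FOLLOW[C]={$,c}

FOLLOW(S) = ["$", "c"]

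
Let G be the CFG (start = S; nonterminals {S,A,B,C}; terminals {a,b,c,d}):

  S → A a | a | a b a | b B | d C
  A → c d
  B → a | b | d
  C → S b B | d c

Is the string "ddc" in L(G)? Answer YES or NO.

CNF form of G:
  S -> A T3 | T1 C | T2 B | T3 X5 | a
  A -> T0 T1
  B -> a | b | d
  C -> S X4 | T1 T0
  T0 -> c
  T1 -> d
  T2 -> b
  T3 -> a
  X4 -> T2 B
  X5 -> T2 T3

CYK table (by increasing span):
  [0..0]={B,T1}  "d"  orig:{B}
  [1..1]={B,T1}  "d"  orig:{B}
  [2..2]={T0}  "c"  orig:{}
  [0..1]=∅  "dd"
  [1..2]={C}  "dc"
  [0..2]={S}  "ddc"

S ∈ T[0,2] ⇒ YES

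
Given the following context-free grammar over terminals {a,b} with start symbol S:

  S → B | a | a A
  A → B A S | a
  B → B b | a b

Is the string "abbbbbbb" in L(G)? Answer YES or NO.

CNF form of G:
  S -> B T0 | T1 A | T1 T0 | a
  A -> B X2 | a
  B -> B T0 | T1 T0
  T0 -> b
  T1 -> a
  X2 -> A S

Fill CYK table bottom-up:
  cell(0,0) a: {A,S,T1}  orig:{A,S}
  cell(1,1) b: {T0}  orig:{}
  cell(2,2) b: {T0}  orig:{}
  cell(3,3) b: {T0}  orig:{}
  cell(4,4) b: {T0}  orig:{}
  cell(5,5) b: {T0}  orig:{}
  cell(6,6) b: {T0}  orig:{}
  cell(7,7) b: {T0}  orig:{}
  cell(0,1) ab: {B,S}
  cell(1,2) bb: ∅
  cell(2,3) bb: ∅
  cell(3,4) bb: ∅
  cell(4,5) bb: ∅
  cell(5,6) bb: ∅
  cell(6,7) bb: ∅
  cell(0,2) abb: {B,S}
  cell(1,3) bbb: ∅
  cell(2,4) bbb: ∅
  cell(3,5) bbb: ∅
  cell(4,6) bbb: ∅
  cell(5,7) bbb: ∅
  cell(0,3) abbb: {B,S}
  cell(1,4) bbbb: ∅
  cell(2,5) bbbb: ∅
  cell(3,6) bbbb: ∅
  cell(4,7) bbbb: ∅
  cell(0,4) abbbb: {B,S}
  cell(1,5) bbbbb: ∅
  cell(2,6) bbbbb: ∅
  cell(3,7) bbbbb: ∅
  cell(0,5) abbbbb: {B,S}
  cell(1,6) bbbbbb: ∅
  cell(2,7) bbbbbb: ∅
  cell(0,6) abbbbbb: {B,S}
  cell(1,7) bbbbbbb: ∅
  cell(0,7) abbbbbbb: {B,S}

S ∈ T[0,7] ⇒ YES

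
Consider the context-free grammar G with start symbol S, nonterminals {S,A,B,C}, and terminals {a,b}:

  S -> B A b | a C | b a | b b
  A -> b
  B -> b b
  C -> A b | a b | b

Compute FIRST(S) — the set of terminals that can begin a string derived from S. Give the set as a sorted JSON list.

FIRST sets, iterate to fixpoint:
iter 1:
  A via A→b: +{b}
  B via B→b b: +{b}
  C via C→A b: +{b}
  C via C→a b: +{a}
  S via S→B A b: +{b}
  S via S→a C: +{a}
  FIRST[S]={a,b}  FIRST[A]={b}  FIRST[B]={b}  FIRST[C]={a,b}
iter 2: (stable)
  FIRST[S]={a,b}  FIRST[A]={b}  FIRST[B]={b}  FIRST[C]={a,b}

FIRST(S) = ["a", "b"]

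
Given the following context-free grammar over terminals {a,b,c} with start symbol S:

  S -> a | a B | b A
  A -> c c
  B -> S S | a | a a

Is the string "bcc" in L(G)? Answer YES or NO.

Convert to CNF:
  S -> T1 B | T2 A | a
  A -> T0 T0
  B -> S S | T1 T1 | a
  T0 -> c
  T1 -> a
  T2 -> b

CYK table (by increasing span):
  T[0,0] 'b' = {T2}  orig:{}
  T[1,1] 'c' = {T0}  orig:{}
  T[2,2] 'c' = {T0}  orig:{}
  T[0,1] 'bc' = ∅
  T[1,2] 'cc' = {A}
  T[0,2] 'bcc' = {S}

S ∈ T[0,2] ⇒ YES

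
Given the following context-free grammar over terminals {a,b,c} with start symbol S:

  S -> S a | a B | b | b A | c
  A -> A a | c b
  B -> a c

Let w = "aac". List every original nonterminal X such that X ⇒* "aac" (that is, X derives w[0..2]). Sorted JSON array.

Convert to CNF:
  S -> S T0 | T0 B | T2 A | b | c
  A -> A T0 | T1 T2
  B -> T0 T1
  T0 -> a
  T1 -> c
  T2 -> b

CYK fill, restricted to cells inside w[0..2]:
  cell(0,0) a: {T0}  orig:{}
  cell(1,1) a: {T0}  orig:{}
  cell(2,2) c: {S,T1}  orig:{S}
  cell(0,1) aa: ∅
  cell(1,2) ac: {B}
  cell(0,2) aac: {S}

Original NTs in T[0,2] deriving "aac": ["S"]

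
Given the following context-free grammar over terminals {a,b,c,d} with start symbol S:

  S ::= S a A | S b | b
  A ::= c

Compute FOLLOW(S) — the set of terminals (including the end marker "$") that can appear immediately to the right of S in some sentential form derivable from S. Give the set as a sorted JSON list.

Compute FIRST by fixpoint:
[1]
  A via A→c: +{c}
  S via S→b: +{b}
  S: {b}  A: {c}
[2] (no change)
  S: {b}  A: {c}

FOLLOW iteration:
seed FOLLOW(S) with $
iter 1:
  S→S a A: FOLLOW(S) ⊇ FIRST(a) = {a}; new: +{a}
  S→S a A: FOLLOW(A) ⊇ FOLLOW(S) ⊇ {$,a}; new: +{$,a}
  S→S b: FOLLOW(S) ⊇ FIRST(b) = {b}; new: +{b}
  FOLLOW(S)={$,a,b}  FOLLOW(A)={$,a}
iter 2:
  S→S a A: FOLLOW(A) ⊇ FOLLOW(S) ⊇ {$,a,b}; new: +{b}
  FOLLOW(S)={$,a,b}  FOLLOW(A)={$,a,b}
iter 3: done
  FOLLOW(S)={$,a,b}  FOLLOW(A)={$,a,b}

FOLLOW(S) = ["$", "a", "b"]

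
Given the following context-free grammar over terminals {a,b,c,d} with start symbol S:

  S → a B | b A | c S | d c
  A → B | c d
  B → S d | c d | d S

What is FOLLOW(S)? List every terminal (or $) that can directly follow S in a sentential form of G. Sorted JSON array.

Compute FIRST by fixpoint:
pass 1:
  A via A→c d: +{c}
  B via B→c d: +{c}
  B via B→d S: +{d}
  S via S→a B: +{a}
  S via S→b A: +{b}
  S via S→c S: +{c}
  S via S→d c: +{d}
  FIRST(S)={a,b,c,d}  FIRST(A)={c}  FIRST(B)={c,d}
pass 2:
  A via A→B: +{d}
  B via B→S d: +{a,b}
  FIRST(S)={a,b,c,d}  FIRST(A)={c,d}  FIRST(B)={a,b,c,d}
pass 3:
  A via A→B: +{a,b}
  FIRST(S)={a,b,c,d}  FIRST(A)={a,b,c,d}  FIRST(B)={a,b,c,d}
pass 4: (no change)
  FIRST(S)={a,b,c,d}  FIRST(A)={a,b,c,d}  FIRST(B)={a,b,c,d}

FOLLOW iteration:
seed FOLLOW(S) with $
pass 1:
  B→S d: FOLLOW(S) ⊇ FIRST(d) = {d}; new: +{d}
  S→a B: FOLLOW(B) ⊇ FOLLOW(S) ⊇ {$,d}; new: +{$,d}
  S→b A: FOLLOW(A) ⊇ FOLLOW(S) ⊇ {$,d}; new: +{$,d}
  FOLLOW[S]={$,d}  FOLLOW[A]={$,d}  FOLLOW[B]={$,d}
pass 2: (stable)
  FOLLOW[S]={$,d}  FOLLOW[A]={$,d}  FOLLOW[B]={$,d}

FOLLOW(S) = ["$", "d"]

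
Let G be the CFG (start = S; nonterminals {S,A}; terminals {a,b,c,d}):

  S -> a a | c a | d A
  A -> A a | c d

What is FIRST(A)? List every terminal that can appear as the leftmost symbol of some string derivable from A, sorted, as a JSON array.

FIRST iteration:
[1]
  A via A→c d: +{c}
  S via S→a a: +{a}
  S via S→c a: +{c}
  S via S→d A: +{d}
  FIRST(S)={a,c,d}  FIRST(A)={c}
[2] done
  FIRST(S)={a,c,d}  FIRST(A)={c}

FIRST(A) = ["c"]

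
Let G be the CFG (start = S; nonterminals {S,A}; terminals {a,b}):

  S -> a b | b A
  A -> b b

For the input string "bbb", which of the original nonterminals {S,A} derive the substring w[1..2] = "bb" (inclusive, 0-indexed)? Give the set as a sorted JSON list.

Convert to CNF:
  S -> T0 A | T1 T0
  A -> T0 T0
  T0 -> b
  T1 -> a

CYK table (by increasing span) — only the sub-triangle for w[1..2]:
  [1..1]={T0}  "b"  orig:{}
  [2..2]={T0}  "b"  orig:{}
  [1..2]={A}  "bb"

Original NTs in T[1,2] deriving "bb": ["A"]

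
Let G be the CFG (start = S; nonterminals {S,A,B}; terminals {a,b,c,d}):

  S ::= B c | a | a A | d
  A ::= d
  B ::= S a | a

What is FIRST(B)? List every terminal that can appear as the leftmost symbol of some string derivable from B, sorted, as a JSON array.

FIRST sets, iterate to fixpoint:
iter 1:
  A via A→d: +{d}
  B via B→a: +{a}
  S via S→B c: +{a}
  S via S→d: +{d}
  FIRST(S)={a,d}  FIRST(A)={d}  FIRST(B)={a}
iter 2:
  B via B→S a: +{d}
  FIRST(S)={a,d}  FIRST(A)={d}  FIRST(B)={a,d}
iter 3: — fixpoint
  FIRST(S)={a,d}  FIRST(A)={d}  FIRST(B)={a,d}

FIRST(B) = ["a", "d"]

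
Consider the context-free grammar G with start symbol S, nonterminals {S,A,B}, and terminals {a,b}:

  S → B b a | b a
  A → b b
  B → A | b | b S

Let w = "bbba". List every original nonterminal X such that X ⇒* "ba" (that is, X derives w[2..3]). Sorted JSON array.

CNF form of G:
  S -> B X2 | T0 T1
  A -> T0 T0
  B -> T0 S | T0 T0 | b
  T0 -> b
  T1 -> a
  X2 -> T0 T1

CYK table (by increasing span) — only the sub-triangle for w[2..3]:
  cell(2,2) b: {B,T0}  orig:{B}
  cell(3,3) a: {T1}  orig:{}
  cell(2,3) ba: {S,X2}  orig:{S}

Original NTs in T[2,3] deriving "ba": ["S"]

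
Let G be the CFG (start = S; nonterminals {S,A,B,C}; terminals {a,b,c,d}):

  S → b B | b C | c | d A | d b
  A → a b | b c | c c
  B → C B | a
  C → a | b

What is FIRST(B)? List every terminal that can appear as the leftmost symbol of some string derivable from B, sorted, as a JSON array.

FIRST iteration:
round 1:
  A via A→a b: +{a}
  A via A→b c: +{b}
  A via A→c c: +{c}
  B via B→a: +{a}
  C via C→a: +{a}
  C via C→b: +{b}
  S via S→b B: +{b}
  S via S→c: +{c}
  S via S→d A: +{d}
  FIRST(S)={b,c,d}  FIRST(A)={a,b,c}  FIRST(B)={a}  FIRST(C)={a,b}
round 2:
  B via B→C B: +{b}
  FIRST(S)={b,c,d}  FIRST(A)={a,b,c}  FIRST(B)={a,b}  FIRST(C)={a,b}
round 3: done
  FIRST(S)={b,c,d}  FIRST(A)={a,b,c}  FIRST(B)={a,b}  FIRST(C)={a,b}

FIRST(B) = ["a", "b"]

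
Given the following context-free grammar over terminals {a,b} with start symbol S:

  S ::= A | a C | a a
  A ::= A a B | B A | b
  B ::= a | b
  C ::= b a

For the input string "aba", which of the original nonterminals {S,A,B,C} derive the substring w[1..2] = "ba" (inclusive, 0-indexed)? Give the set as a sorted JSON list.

CNF form of G:
  S -> A X3 | B A | T0 C | T0 T0 | b
  A -> A X2 | B A | b
  B -> a | b
  C -> T1 T0
  T0 -> a
  T1 -> b
  X2 -> T0 B
  X3 -> T0 B

CYK table (by increasing span) — only the sub-triangle for w[1..2]:
  cell(1,1) b: {A,B,S,T1}  orig:{A,B,S}
  cell(2,2) a: {B,T0}  orig:{B}
  cell(1,2) ba: {C}

Original NTs in T[1,2] deriving "ba": ["C"]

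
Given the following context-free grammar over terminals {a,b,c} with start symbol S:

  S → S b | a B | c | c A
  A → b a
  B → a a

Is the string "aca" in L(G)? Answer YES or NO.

Convert to CNF:
  S -> S T0 | T1 B | T2 A | c
  A -> T0 T1
  B -> T1 T1
  T0 -> b
  T1 -> a
  T2 -> c

CYK table (by increasing span):
  T[0,0] 'a' = {T1}  orig:{}
  T[1,1] 'c' = {S,T2}  orig:{S}
  T[2,2] 'a' = {T1}  orig:{}
  T[0,1] 'ac' = ∅
  T[1,2] 'ca' = ∅
  T[0,2] 'aca' = ∅

S ∉ T[0,2] ⇒ NO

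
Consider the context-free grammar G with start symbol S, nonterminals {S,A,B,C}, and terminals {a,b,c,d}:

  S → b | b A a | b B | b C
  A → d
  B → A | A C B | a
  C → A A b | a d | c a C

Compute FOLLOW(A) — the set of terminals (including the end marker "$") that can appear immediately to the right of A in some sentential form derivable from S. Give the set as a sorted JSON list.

Compute FIRST by fixpoint:
round 1:
  A via A→d: +{d}
  B via B→A: +{d}
  B via B→a: +{a}
  C via C→A A b: +{d}
  C via C→a d: +{a}
  C via C→c a C: +{c}
  S via S→b: +{b}
  FIRST[S]={b}  FIRST[A]={d}  FIRST[B]={a,d}  FIRST[C]={a,c,d}
round 2: — fixpoint
  FIRST[S]={b}  FIRST[A]={d}  FIRST[B]={a,d}  FIRST[C]={a,c,d}

FOLLOW iteration:
FOLLOW(S) := {$}
round 1:
  B→A C B: FOLLOW(A) ⊇ FIRST(C) = {a,c,d}; new: +{a,c,d}
  B→A C B: FOLLOW(C) ⊇ FIRST(B) = {a,d}; new: +{a,d}
  C→A A b: FOLLOW(A) ⊇ FIRST(b) = {b}; new: +{b}
  S→b B: FOLLOW(B) ⊇ FOLLOW(S) ⊇ {$}; new: +{$}
  S→b C: FOLLOW(C) ⊇ FOLLOW(S) ⊇ {$}; new: +{$}
  FOLLOW[S]={$}  FOLLOW[A]={a,b,c,d}  FOLLOW[B]={$}  FOLLOW[C]={$,a,d}
round 2:
  B→A: FOLLOW(A) ⊇ FOLLOW(B) ⊇ {$}; new: +{$}
  FOLLOW[S]={$}  FOLLOW[A]={$,a,b,c,d}  FOLLOW[B]={$}  FOLLOW[C]={$,a,d}
round 3: (no change)
  FOLLOW[S]={$}  FOLLOW[A]={$,a,b,c,d}  FOLLOW[B]={$}  FOLLOW[C]={$,a,d}

FOLLOW(A) = ["$", "a", "b", "c", "d"]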